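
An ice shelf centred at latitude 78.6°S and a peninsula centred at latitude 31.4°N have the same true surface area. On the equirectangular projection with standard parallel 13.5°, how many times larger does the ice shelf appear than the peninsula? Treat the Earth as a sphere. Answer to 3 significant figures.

4.32

With standard parallel φ₀ = 13.5°, the equirectangular projection gives x = Rλ cos φ₀, y = Rφ, so h = 1 and k = cos 13.5° / cos φ.
Areal scale at 78.6°: h·k = 1.000 × 4.919 = 4.919.
Areal scale at 31.4°: h·k = 1.000 × 1.139 = 1.139.
Ratio = 4.919/1.139 ≈ 4.32.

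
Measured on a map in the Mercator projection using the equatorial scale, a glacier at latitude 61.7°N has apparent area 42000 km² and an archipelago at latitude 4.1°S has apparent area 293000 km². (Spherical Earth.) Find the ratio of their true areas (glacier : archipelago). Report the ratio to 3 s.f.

Mercator's areal exaggeration is sec²φ; hence true area = (apparent area) · cos²φ.
True area of glacier: 42000 × cos²(61.7°) = 42000 × 0.2248 = 9440 km².
True area of archipelago: 293000 × cos²(4.1°) = 293000 × 0.9949 = 291500 km².
Ratio = 9440 / 291500 ≈ 0.0324.

0.0324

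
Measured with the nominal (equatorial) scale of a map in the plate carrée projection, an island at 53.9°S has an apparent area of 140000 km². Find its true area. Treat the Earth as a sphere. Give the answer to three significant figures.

82500 km²

Plate carrée maps x = Rλ, y = Rφ. The meridian scale is h = 1 and the parallel scale is k = 1/cos φ = sec φ.
Areal scale = h·k = 1 × sec φ; at 53.9°, h = 1.000, k = 1.697, so h·k = 1.697.
True area = apparent / (areal scale) = 140000 / 1.697 ≈ 82500 km².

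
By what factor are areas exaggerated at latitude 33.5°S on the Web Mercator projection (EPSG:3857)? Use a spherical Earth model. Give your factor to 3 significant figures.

The Mercator projection is conformal; its linear scale factor is the same in every direction and equals sec φ = 1/cos φ.
Areal scale = k² = sec²φ = 1/cos²(33.5°) = 1/0.8339² = 1.438.

1.44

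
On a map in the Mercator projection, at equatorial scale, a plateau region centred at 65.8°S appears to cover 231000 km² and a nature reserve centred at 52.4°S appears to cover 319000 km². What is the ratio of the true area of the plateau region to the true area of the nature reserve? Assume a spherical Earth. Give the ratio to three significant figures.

0.327

On Mercator the areal scale is sec²φ, so true area = apparent × cos²φ.
True area of plateau region: 231000 × cos²(65.8°) = 231000 × 0.1680 = 38820 km².
True area of nature reserve: 319000 × cos²(52.4°) = 319000 × 0.3723 = 118800 km².
Ratio = 38820 / 118800 ≈ 0.327.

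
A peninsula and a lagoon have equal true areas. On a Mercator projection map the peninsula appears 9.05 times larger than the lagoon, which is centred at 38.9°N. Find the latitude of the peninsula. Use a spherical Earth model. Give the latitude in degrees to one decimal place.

75.0°

On Mercator, (apparent₁)/(apparent₂) = sec²φ₁ / sec²φ₂ when true areas are equal.
cos²φ₂ / cos²φ₁ = 9.05  ⇒  cos φ₁ = cos 38.9° / √9.05 = 0.7782/3.008 = 0.2587.
φ₁ = arccos(0.2587) ≈ 75.0°.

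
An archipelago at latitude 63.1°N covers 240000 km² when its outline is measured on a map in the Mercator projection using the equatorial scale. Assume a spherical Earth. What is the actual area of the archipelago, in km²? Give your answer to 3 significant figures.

49100 km²

For Mercator, h = k = sec φ (a conformal cylindrical projection has a single point scale, 1/cos φ).
Areal scale = k² = sec²φ = 1/cos²(63.1°) = 1/0.4524² = 4.885.
True area = apparent / (areal scale) = 240000 / 4.885 ≈ 49100 km².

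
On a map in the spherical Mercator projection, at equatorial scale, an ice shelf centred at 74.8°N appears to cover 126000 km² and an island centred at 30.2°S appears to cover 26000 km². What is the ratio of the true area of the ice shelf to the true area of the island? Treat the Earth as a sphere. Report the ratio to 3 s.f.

On Mercator the areal scale is sec²φ, so true area = apparent × cos²φ.
True area of ice shelf: 126000 × cos²(74.8°) = 126000 × 0.06874 = 8662 km².
True area of island: 26000 × cos²(30.2°) = 26000 × 0.7470 = 19420 km².
Ratio = 8662 / 19420 ≈ 0.446.

0.446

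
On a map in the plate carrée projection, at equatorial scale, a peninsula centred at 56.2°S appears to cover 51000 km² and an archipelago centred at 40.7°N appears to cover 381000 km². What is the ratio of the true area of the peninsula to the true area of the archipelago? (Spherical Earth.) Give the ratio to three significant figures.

Plate carrée has h = 1 and k = sec φ, giving areal scale sec φ; true area = (apparent area) · cos φ.
True area of peninsula: 51000 × cos(56.2°) = 51000 × 0.5563 = 28370 km².
True area of archipelago: 381000 × cos(40.7°) = 381000 × 0.7581 = 288800 km².
Ratio = 28370 / 288800 ≈ 0.0982.

0.0982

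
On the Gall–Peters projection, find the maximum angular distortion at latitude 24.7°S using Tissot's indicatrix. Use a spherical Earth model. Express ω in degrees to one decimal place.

Gall–Peters is a cylindrical equal-area projection with standard parallels at ±45°. For cylindrical equal-area with standard parallel φ₀, h = cos φ / cos φ₀ and k = cos φ₀ / cos φ, so h·k = 1.
At 24.7°: h = 1.285, k = 0.7783; principal scales a = 1.285, b = 0.7783.
sin(ω/2) = (a − b)/(a + b) = 0.5065/2.063 = 0.2455, so ω = 2 arcsin(0.2455) ≈ 28.4°.

28.4°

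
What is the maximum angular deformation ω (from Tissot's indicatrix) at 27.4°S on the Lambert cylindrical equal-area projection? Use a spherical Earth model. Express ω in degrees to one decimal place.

13.6°

The Lambert cylindrical equal-area projection is the cylindrical equal-area projection with its standard parallel at the equator (φ₀ = 0). A cylindrical equal-area projection with standard parallel φ₀ has meridian scale h = cos φ / cos φ₀ and parallel scale k = cos φ₀ / cos φ (so areas are preserved, h·k = 1).
At 27.4°: h = 0.8878, k = 1.126; principal scales a = 1.126, b = 0.8878.
sin(ω/2) = (a − b)/(a + b) = 0.2385/2.014 = 0.1184, so ω = 2 arcsin(0.1184) ≈ 13.6°.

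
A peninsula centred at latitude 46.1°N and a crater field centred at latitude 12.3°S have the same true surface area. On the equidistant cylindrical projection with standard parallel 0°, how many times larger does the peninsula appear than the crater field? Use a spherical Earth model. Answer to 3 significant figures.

Plate carrée maps x = Rλ, y = Rφ. The meridian scale is h = 1 and the parallel scale is k = 1/cos φ = sec φ.
Areal scale at 46.1°: h·k = 1.000 × 1.442 = 1.442.
Areal scale at 12.3°: h·k = 1.000 × 1.023 = 1.023.
Ratio = 1.442/1.023 ≈ 1.41.

1.41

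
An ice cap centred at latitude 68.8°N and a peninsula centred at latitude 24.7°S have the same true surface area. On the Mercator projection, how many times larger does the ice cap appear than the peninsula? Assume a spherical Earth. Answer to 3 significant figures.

6.31

On Mercator, area is exaggerated by sec²φ = 1/cos²φ.
At 68.8°: sec²(68.8°) = 1/0.3616² = 7.647.
At 24.7°: sec²(24.7°) = 1/0.9085² = 1.212.
Ratio = 7.647/1.212 = cos²(24.7°)/cos²(68.8°) ≈ 6.31.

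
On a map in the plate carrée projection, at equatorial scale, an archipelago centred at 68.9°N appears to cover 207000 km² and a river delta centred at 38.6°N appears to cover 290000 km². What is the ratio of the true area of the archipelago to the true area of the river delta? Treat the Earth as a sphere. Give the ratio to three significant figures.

On the plate carrée, areal scale = h·k = 1 × sec φ, so true area = apparent × cos φ.
True area of archipelago: 207000 × cos(68.9°) = 207000 × 0.3600 = 74520 km².
True area of river delta: 290000 × cos(38.6°) = 290000 × 0.7815 = 226600 km².
Ratio = 74520 / 226600 ≈ 0.329.

0.329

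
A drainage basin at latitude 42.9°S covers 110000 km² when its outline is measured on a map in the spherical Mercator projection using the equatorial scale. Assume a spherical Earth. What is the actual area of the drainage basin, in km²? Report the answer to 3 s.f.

59000 km²

Mercator is conformal, so the point scale is isotropic: h = k = sec φ = 1/cos φ.
Areal scale = k² = sec²φ = 1/cos²(42.9°) = 1/0.7325² = 1.864.
True area = apparent / (areal scale) = 110000 / 1.864 ≈ 59000 km².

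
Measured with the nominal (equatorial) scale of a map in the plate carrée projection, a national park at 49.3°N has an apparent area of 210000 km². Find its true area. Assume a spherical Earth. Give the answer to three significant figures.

137000 km²

In the plate carrée (x = Rλ, y = Rφ), meridians are true-scale (h = 1) and parallels are stretched by k = sec φ.
Areal scale = h·k = 1 × sec φ; at 49.3°, h = 1.000, k = 1.534, so h·k = 1.534.
True area = apparent / (areal scale) = 210000 / 1.534 ≈ 137000 km².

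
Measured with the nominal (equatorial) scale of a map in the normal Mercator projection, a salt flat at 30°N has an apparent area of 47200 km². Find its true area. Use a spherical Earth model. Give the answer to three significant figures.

35400 km²

Mercator is conformal, so the point scale is isotropic: h = k = sec φ = 1/cos φ.
Areal scale = k² = sec²φ = 1/cos²(30°) = 1/0.8660² = 1.333.
True area = apparent / (areal scale) = 47200 / 1.333 ≈ 35400 km².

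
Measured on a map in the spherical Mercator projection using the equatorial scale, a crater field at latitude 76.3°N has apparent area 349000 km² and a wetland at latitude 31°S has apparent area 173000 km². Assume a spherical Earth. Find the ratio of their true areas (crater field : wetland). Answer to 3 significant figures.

0.154

On Mercator the areal scale is sec²φ, so true area = apparent × cos²φ.
True area of crater field: 349000 × cos²(76.3°) = 349000 × 0.05609 = 19580 km².
True area of wetland: 173000 × cos²(31°) = 173000 × 0.7347 = 127100 km².
Ratio = 19580 / 127100 ≈ 0.154.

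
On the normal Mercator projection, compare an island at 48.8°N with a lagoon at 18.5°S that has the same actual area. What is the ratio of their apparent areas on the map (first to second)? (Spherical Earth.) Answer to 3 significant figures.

Mercator areal scale is sec²φ.
At 48.8°: sec²(48.8°) = 1/0.6587² = 2.305.
At 18.5°: sec²(18.5°) = 1/0.9483² = 1.112.
Ratio = 2.305/1.112 = cos²(18.5°)/cos²(48.8°) ≈ 2.07.

2.07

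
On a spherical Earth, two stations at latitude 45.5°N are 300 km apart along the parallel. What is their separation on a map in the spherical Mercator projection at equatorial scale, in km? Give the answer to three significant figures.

428 km

The Mercator projection is conformal; its linear scale factor is the same in every direction and equals sec φ = 1/cos φ.
Along the parallel, k = sec 45.5° = 1/0.7009 = 1.427.
Map distance = 300 × 1.427 ≈ 428 km.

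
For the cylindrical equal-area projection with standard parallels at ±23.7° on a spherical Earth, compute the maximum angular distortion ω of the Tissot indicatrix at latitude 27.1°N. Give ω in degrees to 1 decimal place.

3.2°

A cylindrical equal-area projection with standard parallel φ₀ has meridian scale h = cos φ / cos φ₀ and parallel scale k = cos φ₀ / cos φ (so areas are preserved, h·k = 1).
At 27.1°: h = 0.9722, k = 1.029; principal scales a = 1.029, b = 0.9722.
sin(ω/2) = (a − b)/(a + b) = 0.05638/2.001 = 0.02818, so ω = 2 arcsin(0.02818) ≈ 3.2°.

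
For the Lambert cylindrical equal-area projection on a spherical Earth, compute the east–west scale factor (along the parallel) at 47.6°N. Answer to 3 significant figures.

The Lambert cylindrical equal-area projection is the cylindrical equal-area projection with its standard parallel at the equator (φ₀ = 0). For cylindrical equal-area with standard parallel φ₀, h = cos φ / cos φ₀ and k = cos φ₀ / cos φ, so h·k = 1.
k = cos 0° / cos 47.6° = 1.000/0.6743 = 1.483.

1.48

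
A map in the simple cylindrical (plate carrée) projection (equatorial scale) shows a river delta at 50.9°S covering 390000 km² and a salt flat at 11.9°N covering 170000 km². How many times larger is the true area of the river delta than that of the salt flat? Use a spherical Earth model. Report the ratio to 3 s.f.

1.48

On the plate carrée, areal scale = h·k = 1 × sec φ, so true area = apparent × cos φ.
True area of river delta: 390000 × cos(50.9°) = 390000 × 0.6307 = 246000 km².
True area of salt flat: 170000 × cos(11.9°) = 170000 × 0.9785 = 166300 km².
Ratio = 246000 / 166300 ≈ 1.48.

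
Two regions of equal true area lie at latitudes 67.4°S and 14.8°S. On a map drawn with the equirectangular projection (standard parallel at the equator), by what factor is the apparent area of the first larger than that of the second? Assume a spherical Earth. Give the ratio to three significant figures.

2.52

Plate carrée maps x = Rλ, y = Rφ. The meridian scale is h = 1 and the parallel scale is k = 1/cos φ = sec φ.
Areal scale at 67.4°: h·k = 1.000 × 2.602 = 2.602.
Areal scale at 14.8°: h·k = 1.000 × 1.034 = 1.034.
Ratio = 2.602/1.034 ≈ 2.52.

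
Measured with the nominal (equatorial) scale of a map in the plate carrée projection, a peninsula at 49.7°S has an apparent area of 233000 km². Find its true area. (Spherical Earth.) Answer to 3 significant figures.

For the equirectangular projection with φ₀ = 0 (plate carrée), h = 1 along meridians and k = sec φ along parallels.
Areal scale = h·k = 1 × sec φ; at 49.7°, h = 1.000, k = 1.546, so h·k = 1.546.
True area = apparent / (areal scale) = 233000 / 1.546 ≈ 151000 km².

151000 km²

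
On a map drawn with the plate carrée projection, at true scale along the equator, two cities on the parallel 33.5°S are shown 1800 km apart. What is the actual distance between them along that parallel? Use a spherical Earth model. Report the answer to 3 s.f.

In the plate carrée (x = Rλ, y = Rφ), meridians are true-scale (h = 1) and parallels are stretched by k = sec φ.
Along the parallel at 33.5°, map distances are exaggerated by k = sec 33.5° = 1.199.
True distance = 1800 / 1.199 = 1800 × cos 33.5° ≈ 1500 km.

1500 km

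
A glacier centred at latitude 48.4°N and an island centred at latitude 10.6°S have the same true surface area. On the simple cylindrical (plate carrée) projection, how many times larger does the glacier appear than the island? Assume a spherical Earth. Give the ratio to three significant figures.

Plate carrée maps x = Rλ, y = Rφ. The meridian scale is h = 1 and the parallel scale is k = 1/cos φ = sec φ.
Areal scale at 48.4°: h·k = 1.000 × 1.506 = 1.506.
Areal scale at 10.6°: h·k = 1.000 × 1.017 = 1.017.
Ratio = 1.506/1.017 ≈ 1.48.

1.48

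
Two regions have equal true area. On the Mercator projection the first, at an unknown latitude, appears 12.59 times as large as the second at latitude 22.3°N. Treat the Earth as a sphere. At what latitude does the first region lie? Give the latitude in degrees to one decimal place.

Mercator areal scale is sec²φ, so apparent-area ratio = sec²φ₁ / sec²φ₂ = cos²φ₂ / cos²φ₁.
cos²φ₂ / cos²φ₁ = 12.59  ⇒  cos φ₁ = cos 22.3° / √12.59 = 0.9252/3.548 = 0.2608.
φ₁ = arccos(0.2608) ≈ 74.9°.

74.9°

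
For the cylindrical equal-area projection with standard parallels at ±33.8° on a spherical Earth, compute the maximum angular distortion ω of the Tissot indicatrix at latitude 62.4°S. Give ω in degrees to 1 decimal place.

A cylindrical equal-area projection with standard parallel φ₀ has meridian scale h = cos φ / cos φ₀ and parallel scale k = cos φ₀ / cos φ (so areas are preserved, h·k = 1).
At 62.4°: h = 0.5575, k = 1.794; principal scales a = 1.794, b = 0.5575.
sin(ω/2) = (a − b)/(a + b) = 1.236/2.351 = 0.5257, so ω = 2 arcsin(0.5257) ≈ 63.4°.

63.4°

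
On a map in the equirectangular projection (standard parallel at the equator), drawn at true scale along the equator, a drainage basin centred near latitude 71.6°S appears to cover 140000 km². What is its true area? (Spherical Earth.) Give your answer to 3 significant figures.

44200 km²

For the equirectangular projection with φ₀ = 0 (plate carrée), h = 1 along meridians and k = sec φ along parallels.
Areal scale = h·k = 1 × sec φ; at 71.6°, h = 1.000, k = 3.168, so h·k = 3.168.
True area = apparent / (areal scale) = 140000 / 3.168 ≈ 44200 km².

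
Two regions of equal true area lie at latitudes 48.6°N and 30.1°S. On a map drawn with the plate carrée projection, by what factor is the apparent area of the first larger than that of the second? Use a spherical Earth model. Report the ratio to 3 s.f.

1.31

Plate carrée maps x = Rλ, y = Rφ. The meridian scale is h = 1 and the parallel scale is k = 1/cos φ = sec φ.
Areal scale at 48.6°: h·k = 1.000 × 1.512 = 1.512.
Areal scale at 30.1°: h·k = 1.000 × 1.156 = 1.156.
Ratio = 1.512/1.156 ≈ 1.31.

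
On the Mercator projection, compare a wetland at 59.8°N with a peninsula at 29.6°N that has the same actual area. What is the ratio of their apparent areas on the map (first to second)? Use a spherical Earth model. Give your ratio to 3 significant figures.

Mercator areal scale is sec²φ.
At 59.8°: sec²(59.8°) = 1/0.5030² = 3.952.
At 29.6°: sec²(29.6°) = 1/0.8695² = 1.323.
Ratio = 3.952/1.323 = cos²(29.6°)/cos²(59.8°) ≈ 2.99.

2.99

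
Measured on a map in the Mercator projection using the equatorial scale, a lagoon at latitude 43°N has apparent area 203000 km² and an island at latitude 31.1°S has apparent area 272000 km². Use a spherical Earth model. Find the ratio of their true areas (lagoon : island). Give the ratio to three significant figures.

0.544

Mercator's areal exaggeration is sec²φ; hence true area = (apparent area) · cos²φ.
True area of lagoon: 203000 × cos²(43°) = 203000 × 0.5349 = 108600 km².
True area of island: 272000 × cos²(31.1°) = 272000 × 0.7332 = 199400 km².
Ratio = 108600 / 199400 ≈ 0.544.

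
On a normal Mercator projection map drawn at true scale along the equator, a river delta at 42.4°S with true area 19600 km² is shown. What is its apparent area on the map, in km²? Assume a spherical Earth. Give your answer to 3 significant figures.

For Mercator, h = k = sec φ (a conformal cylindrical projection has a single point scale, 1/cos φ).
Areal scale = k² = sec²φ = 1/cos²(42.4°) = 1/0.7385² = 1.834.
Apparent area = 19600 × 1.834 ≈ 35900 km².

35900 km²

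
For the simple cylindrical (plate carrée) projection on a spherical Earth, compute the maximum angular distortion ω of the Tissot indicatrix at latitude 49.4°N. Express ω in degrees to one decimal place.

Plate carrée maps x = Rλ, y = Rφ. The meridian scale is h = 1 and the parallel scale is k = 1/cos φ = sec φ.
At 49.4°: h = 1.000, k = 1.537; principal scales a = 1.537, b = 1.000.
sin(ω/2) = (a − b)/(a + b) = 0.5366/2.537 = 0.2116, so ω = 2 arcsin(0.2116) ≈ 24.4°.

24.4°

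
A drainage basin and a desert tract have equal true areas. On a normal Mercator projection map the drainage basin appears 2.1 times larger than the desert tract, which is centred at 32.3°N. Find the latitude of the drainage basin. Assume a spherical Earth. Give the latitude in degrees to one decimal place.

For equal true areas on Mercator, apparent areas scale as sec²φ, so the ratio is cos²φ₂ / cos²φ₁.
cos²φ₂ / cos²φ₁ = 2.1  ⇒  cos φ₁ = cos 32.3° / √2.1 = 0.8453/1.449 = 0.5833.
φ₁ = arccos(0.5833) ≈ 54.3°.

54.3°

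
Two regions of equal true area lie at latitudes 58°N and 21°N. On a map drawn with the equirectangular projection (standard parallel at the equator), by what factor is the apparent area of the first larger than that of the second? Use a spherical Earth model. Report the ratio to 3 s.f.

Plate carrée maps x = Rλ, y = Rφ. The meridian scale is h = 1 and the parallel scale is k = 1/cos φ = sec φ.
Areal scale at 58°: h·k = 1.000 × 1.887 = 1.887.
Areal scale at 21°: h·k = 1.000 × 1.071 = 1.071.
Ratio = 1.887/1.071 ≈ 1.76.

1.76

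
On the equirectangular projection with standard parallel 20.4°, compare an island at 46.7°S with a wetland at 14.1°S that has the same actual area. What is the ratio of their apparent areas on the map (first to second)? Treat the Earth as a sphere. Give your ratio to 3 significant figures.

1.41

The equidistant cylindrical projection with φ₀ = 20.4° has h = 1 (meridians true) and k = cos φ₀ / cos φ along parallels.
Areal scale at 46.7°: h·k = 1.000 × 1.367 = 1.367.
Areal scale at 14.1°: h·k = 1.000 × 0.9664 = 0.9664.
Ratio = 1.367/0.9664 ≈ 1.41.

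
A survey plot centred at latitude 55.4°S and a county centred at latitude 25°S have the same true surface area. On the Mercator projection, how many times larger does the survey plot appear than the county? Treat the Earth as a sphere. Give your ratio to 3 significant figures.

2.55

Mercator areal scale is sec²φ.
At 55.4°: sec²(55.4°) = 1/0.5678² = 3.101.
At 25°: sec²(25°) = 1/0.9063² = 1.217.
Ratio = 3.101/1.217 = cos²(25°)/cos²(55.4°) ≈ 2.55.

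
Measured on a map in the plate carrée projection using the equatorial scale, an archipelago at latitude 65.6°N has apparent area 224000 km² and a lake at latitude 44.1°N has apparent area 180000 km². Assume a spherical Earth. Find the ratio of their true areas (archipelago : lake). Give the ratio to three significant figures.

Plate carrée has h = 1 and k = sec φ, giving areal scale sec φ; true area = (apparent area) · cos φ.
True area of archipelago: 224000 × cos(65.6°) = 224000 × 0.4131 = 92540 km².
True area of lake: 180000 × cos(44.1°) = 180000 × 0.7181 = 129300 km².
Ratio = 92540 / 129300 ≈ 0.716.

0.716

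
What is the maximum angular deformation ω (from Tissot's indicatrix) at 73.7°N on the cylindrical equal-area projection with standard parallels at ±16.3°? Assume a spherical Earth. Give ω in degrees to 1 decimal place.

114.8°

Cylindrical equal-area (φ₀ = 16.3°): h = cos φ / cos 16.3° along meridians, k = cos 16.3° / cos φ along parallels; h·k = 1.
At 73.7°: h = 0.2924, k = 3.420; principal scales a = 3.420, b = 0.2924.
sin(ω/2) = (a − b)/(a + b) = 3.127/3.712 = 0.8425, so ω = 2 arcsin(0.8425) ≈ 114.8°.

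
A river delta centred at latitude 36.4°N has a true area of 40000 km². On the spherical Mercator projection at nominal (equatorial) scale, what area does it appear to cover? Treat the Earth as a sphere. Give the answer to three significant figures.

61700 km²

For Mercator, h = k = sec φ (a conformal cylindrical projection has a single point scale, 1/cos φ).
Areal scale = k² = sec²φ = 1/cos²(36.4°) = 1/0.8049² = 1.544.
Apparent area = 40000 × 1.544 ≈ 61700 km².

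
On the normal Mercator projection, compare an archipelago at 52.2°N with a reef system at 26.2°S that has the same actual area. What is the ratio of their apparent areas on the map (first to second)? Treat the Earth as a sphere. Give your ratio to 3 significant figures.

On Mercator, area is exaggerated by sec²φ = 1/cos²φ.
At 52.2°: sec²(52.2°) = 1/0.6129² = 2.662.
At 26.2°: sec²(26.2°) = 1/0.8973² = 1.242.
Ratio = 2.662/1.242 = cos²(26.2°)/cos²(52.2°) ≈ 2.14.

2.14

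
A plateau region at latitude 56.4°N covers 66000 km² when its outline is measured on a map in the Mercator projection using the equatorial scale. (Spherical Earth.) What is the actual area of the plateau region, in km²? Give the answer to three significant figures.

20200 km²

For Mercator, h = k = sec φ (a conformal cylindrical projection has a single point scale, 1/cos φ).
Areal scale = k² = sec²φ = 1/cos²(56.4°) = 1/0.5534² = 3.265.
True area = apparent / (areal scale) = 66000 / 3.265 ≈ 20200 km².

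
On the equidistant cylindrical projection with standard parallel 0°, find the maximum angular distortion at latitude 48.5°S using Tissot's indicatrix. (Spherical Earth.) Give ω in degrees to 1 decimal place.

23.4°

In the plate carrée (x = Rλ, y = Rφ), meridians are true-scale (h = 1) and parallels are stretched by k = sec φ.
At 48.5°: h = 1.000, k = 1.509; principal scales a = 1.509, b = 1.000.
sin(ω/2) = (a − b)/(a + b) = 0.5092/2.509 = 0.2029, so ω = 2 arcsin(0.2029) ≈ 23.4°.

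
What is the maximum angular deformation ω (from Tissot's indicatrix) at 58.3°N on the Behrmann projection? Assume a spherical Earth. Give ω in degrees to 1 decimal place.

55.0°

The Behrmann projection is cylindrical equal-area with φ₀ = 30°. A cylindrical equal-area projection with standard parallel φ₀ has meridian scale h = cos φ / cos φ₀ and parallel scale k = cos φ₀ / cos φ (so areas are preserved, h·k = 1).
At 58.3°: h = 0.6068, k = 1.648; principal scales a = 1.648, b = 0.6068.
sin(ω/2) = (a − b)/(a + b) = 1.041/2.255 = 0.4618, so ω = 2 arcsin(0.4618) ≈ 55.0°.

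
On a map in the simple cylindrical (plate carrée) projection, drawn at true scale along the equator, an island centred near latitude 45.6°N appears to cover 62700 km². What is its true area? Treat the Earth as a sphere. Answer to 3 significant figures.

For the equirectangular projection with φ₀ = 0 (plate carrée), h = 1 along meridians and k = sec φ along parallels.
Areal scale = h·k = 1 × sec φ; at 45.6°, h = 1.000, k = 1.429, so h·k = 1.429.
True area = apparent / (areal scale) = 62700 / 1.429 ≈ 43900 km².

43900 km²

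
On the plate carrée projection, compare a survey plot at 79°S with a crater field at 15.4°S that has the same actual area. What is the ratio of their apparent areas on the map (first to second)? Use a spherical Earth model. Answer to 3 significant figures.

5.05

Plate carrée maps x = Rλ, y = Rφ. The meridian scale is h = 1 and the parallel scale is k = 1/cos φ = sec φ.
Areal scale at 79°: h·k = 1.000 × 5.241 = 5.241.
Areal scale at 15.4°: h·k = 1.000 × 1.037 = 1.037.
Ratio = 5.241/1.037 ≈ 5.05.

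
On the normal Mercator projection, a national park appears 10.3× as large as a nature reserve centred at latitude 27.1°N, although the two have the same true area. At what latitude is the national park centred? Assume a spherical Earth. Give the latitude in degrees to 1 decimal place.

Mercator areal scale is sec²φ, so apparent-area ratio = sec²φ₁ / sec²φ₂ = cos²φ₂ / cos²φ₁.
cos²φ₂ / cos²φ₁ = 10.3  ⇒  cos φ₁ = cos 27.1° / √10.3 = 0.8902/3.209 = 0.2774.
φ₁ = arccos(0.2774) ≈ 73.9°.

73.9°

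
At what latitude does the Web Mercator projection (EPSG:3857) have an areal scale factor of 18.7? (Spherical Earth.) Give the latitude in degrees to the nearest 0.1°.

76.6°

Mercator areal scale is sec²φ.
sec²φ = 18.7  ⇒  cos²φ = 0.05348  ⇒  cos φ = 0.2312.
φ = arccos(0.2312) ≈ 76.6°.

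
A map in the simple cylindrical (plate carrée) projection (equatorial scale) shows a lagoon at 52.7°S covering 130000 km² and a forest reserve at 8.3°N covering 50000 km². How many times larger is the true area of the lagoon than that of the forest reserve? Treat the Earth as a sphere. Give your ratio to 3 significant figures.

Plate carrée has h = 1 and k = sec φ, giving areal scale sec φ; true area = (apparent area) · cos φ.
True area of lagoon: 130000 × cos(52.7°) = 130000 × 0.6060 = 78780 km².
True area of forest reserve: 50000 × cos(8.3°) = 50000 × 0.9895 = 49480 km².
Ratio = 78780 / 49480 ≈ 1.59.

1.59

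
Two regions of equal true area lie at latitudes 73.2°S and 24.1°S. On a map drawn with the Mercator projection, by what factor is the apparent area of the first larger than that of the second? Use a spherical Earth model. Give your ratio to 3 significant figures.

9.97

On Mercator, area is exaggerated by sec²φ = 1/cos²φ.
At 73.2°: sec²(73.2°) = 1/0.2890² = 11.97.
At 24.1°: sec²(24.1°) = 1/0.9128² = 1.200.
Ratio = 11.97/1.200 = cos²(24.1°)/cos²(73.2°) ≈ 9.97.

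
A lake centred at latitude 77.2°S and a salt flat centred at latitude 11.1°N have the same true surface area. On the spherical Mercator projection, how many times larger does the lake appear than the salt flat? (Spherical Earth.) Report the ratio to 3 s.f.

Mercator is conformal with k = sec φ, so areal scale = k² = sec²φ.
At 77.2°: sec²(77.2°) = 1/0.2215² = 20.37.
At 11.1°: sec²(11.1°) = 1/0.9813² = 1.038.
Ratio = 20.37/1.038 = cos²(11.1°)/cos²(77.2°) ≈ 19.6.

19.6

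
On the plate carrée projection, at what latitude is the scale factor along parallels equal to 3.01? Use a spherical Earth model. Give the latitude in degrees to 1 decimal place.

70.6°

Plate carrée: h = 1, k = sec φ along parallels.
sec φ = 3.01  ⇒  cos φ = 0.3322  ⇒  φ ≈ 70.6°.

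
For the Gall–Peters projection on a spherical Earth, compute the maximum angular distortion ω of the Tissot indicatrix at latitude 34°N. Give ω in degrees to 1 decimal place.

The Gall–Peters projection is cylindrical equal-area with φ₀ = 45°. A cylindrical equal-area projection with standard parallel φ₀ has meridian scale h = cos φ / cos φ₀ and parallel scale k = cos φ₀ / cos φ (so areas are preserved, h·k = 1).
At 34°: h = 1.172, k = 0.8529; principal scales a = 1.172, b = 0.8529.
sin(ω/2) = (a − b)/(a + b) = 0.3195/2.025 = 0.1578, so ω = 2 arcsin(0.1578) ≈ 18.2°.

18.2°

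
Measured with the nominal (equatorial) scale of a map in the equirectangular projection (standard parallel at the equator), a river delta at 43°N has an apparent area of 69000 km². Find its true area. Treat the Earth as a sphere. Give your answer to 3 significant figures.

50500 km²

In the plate carrée (x = Rλ, y = Rφ), meridians are true-scale (h = 1) and parallels are stretched by k = sec φ.
Areal scale = h·k = 1 × sec φ; at 43°, h = 1.000, k = 1.367, so h·k = 1.367.
True area = apparent / (areal scale) = 69000 / 1.367 ≈ 50500 km².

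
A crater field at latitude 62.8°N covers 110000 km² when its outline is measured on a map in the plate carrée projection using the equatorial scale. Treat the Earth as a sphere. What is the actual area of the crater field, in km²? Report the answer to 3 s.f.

In the plate carrée (x = Rλ, y = Rφ), meridians are true-scale (h = 1) and parallels are stretched by k = sec φ.
Areal scale = h·k = 1 × sec φ; at 62.8°, h = 1.000, k = 2.188, so h·k = 2.188.
True area = apparent / (areal scale) = 110000 / 2.188 ≈ 50300 km².

50300 km²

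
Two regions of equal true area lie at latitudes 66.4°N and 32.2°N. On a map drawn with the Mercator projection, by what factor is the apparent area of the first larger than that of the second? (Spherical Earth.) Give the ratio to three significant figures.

4.47

On Mercator, area is exaggerated by sec²φ = 1/cos²φ.
At 66.4°: sec²(66.4°) = 1/0.4003² = 6.239.
At 32.2°: sec²(32.2°) = 1/0.8462² = 1.397.
Ratio = 6.239/1.397 = cos²(32.2°)/cos²(66.4°) ≈ 4.47.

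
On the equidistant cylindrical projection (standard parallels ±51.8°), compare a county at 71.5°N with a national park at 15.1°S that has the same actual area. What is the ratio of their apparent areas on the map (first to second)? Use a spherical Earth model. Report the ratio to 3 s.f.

3.04

With standard parallel φ₀ = 51.8°, the equirectangular projection gives x = Rλ cos φ₀, y = Rφ, so h = 1 and k = cos 51.8° / cos φ.
Areal scale at 71.5°: h·k = 1.000 × 1.949 = 1.949.
Areal scale at 15.1°: h·k = 1.000 × 0.6405 = 0.6405.
Ratio = 1.949/0.6405 ≈ 3.04.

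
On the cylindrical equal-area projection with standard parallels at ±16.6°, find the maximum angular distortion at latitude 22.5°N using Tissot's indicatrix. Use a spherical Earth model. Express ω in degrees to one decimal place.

Cylindrical equal-area (φ₀ = 16.6°): h = cos φ / cos 16.6° along meridians, k = cos 16.6° / cos φ along parallels; h·k = 1.
At 22.5°: h = 0.9641, k = 1.037; principal scales a = 1.037, b = 0.9641.
sin(ω/2) = (a − b)/(a + b) = 0.07322/2.001 = 0.03659, so ω = 2 arcsin(0.03659) ≈ 4.2°.

4.2°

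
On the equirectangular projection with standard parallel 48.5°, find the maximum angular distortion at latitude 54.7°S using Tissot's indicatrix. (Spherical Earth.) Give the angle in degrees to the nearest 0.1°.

7.8°

With standard parallel φ₀ = 48.5°, the equirectangular projection gives x = Rλ cos φ₀, y = Rφ, so h = 1 and k = cos 48.5° / cos φ.
At 54.7°: h = 1.000, k = 1.147; principal scales a = 1.147, b = 1.000.
sin(ω/2) = (a − b)/(a + b) = 0.1467/2.147 = 0.06833, so ω = 2 arcsin(0.06833) ≈ 7.8°.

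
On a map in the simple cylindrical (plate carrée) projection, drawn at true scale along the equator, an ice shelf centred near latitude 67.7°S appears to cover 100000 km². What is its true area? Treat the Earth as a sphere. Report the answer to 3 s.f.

Plate carrée maps x = Rλ, y = Rφ. The meridian scale is h = 1 and the parallel scale is k = 1/cos φ = sec φ.
Areal scale = h·k = 1 × sec φ; at 67.7°, h = 1.000, k = 2.635, so h·k = 2.635.
True area = apparent / (areal scale) = 100000 / 2.635 ≈ 37900 km².

37900 km²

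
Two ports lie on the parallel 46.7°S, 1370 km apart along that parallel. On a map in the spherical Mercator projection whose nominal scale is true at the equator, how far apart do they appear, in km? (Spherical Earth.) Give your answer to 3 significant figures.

The Mercator projection is conformal; its linear scale factor is the same in every direction and equals sec φ = 1/cos φ.
Along the parallel, k = sec 46.7° = 1/0.6858 = 1.458.
Map distance = 1370 × 1.458 ≈ 2000 km.

2000 km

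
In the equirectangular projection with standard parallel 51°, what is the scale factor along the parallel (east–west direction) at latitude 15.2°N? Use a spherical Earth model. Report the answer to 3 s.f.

The equidistant cylindrical projection with φ₀ = 51° has h = 1 (meridians true) and k = cos φ₀ / cos φ along parallels.
k = cos 51° / cos 15.2° = 0.6293/0.9650 = 0.6521.

0.652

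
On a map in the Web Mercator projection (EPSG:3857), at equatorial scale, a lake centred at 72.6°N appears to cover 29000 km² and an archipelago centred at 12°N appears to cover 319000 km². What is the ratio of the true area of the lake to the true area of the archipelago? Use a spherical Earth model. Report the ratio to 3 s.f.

0.00850

Mercator's areal exaggeration is sec²φ; hence true area = (apparent area) · cos²φ.
True area of lake: 29000 × cos²(72.6°) = 29000 × 0.08943 = 2593 km².
True area of archipelago: 319000 × cos²(12°) = 319000 × 0.9568 = 305200 km².
Ratio = 2593 / 305200 ≈ 0.00850.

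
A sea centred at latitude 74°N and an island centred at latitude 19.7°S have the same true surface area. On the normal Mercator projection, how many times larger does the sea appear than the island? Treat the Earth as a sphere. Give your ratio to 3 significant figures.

Mercator areal scale is sec²φ.
At 74°: sec²(74°) = 1/0.2756² = 13.16.
At 19.7°: sec²(19.7°) = 1/0.9415² = 1.128.
Ratio = 13.16/1.128 = cos²(19.7°)/cos²(74°) ≈ 11.7.

11.7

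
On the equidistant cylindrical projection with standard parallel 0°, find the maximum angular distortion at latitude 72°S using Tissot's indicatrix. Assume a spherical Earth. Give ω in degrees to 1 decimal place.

63.7°

In the plate carrée (x = Rλ, y = Rφ), meridians are true-scale (h = 1) and parallels are stretched by k = sec φ.
At 72°: h = 1.000, k = 3.236; principal scales a = 3.236, b = 1.000.
sin(ω/2) = (a − b)/(a + b) = 2.236/4.236 = 0.5279, so ω = 2 arcsin(0.5279) ≈ 63.7°.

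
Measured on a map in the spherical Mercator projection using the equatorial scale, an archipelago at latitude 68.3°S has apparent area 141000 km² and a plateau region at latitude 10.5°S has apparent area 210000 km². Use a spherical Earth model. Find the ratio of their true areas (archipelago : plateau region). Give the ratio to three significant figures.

0.0949

On Mercator the areal scale is sec²φ, so true area = apparent × cos²φ.
True area of archipelago: 141000 × cos²(68.3°) = 141000 × 0.1367 = 19280 km².
True area of plateau region: 210000 × cos²(10.5°) = 210000 × 0.9668 = 203000 km².
Ratio = 19280 / 203000 ≈ 0.0949.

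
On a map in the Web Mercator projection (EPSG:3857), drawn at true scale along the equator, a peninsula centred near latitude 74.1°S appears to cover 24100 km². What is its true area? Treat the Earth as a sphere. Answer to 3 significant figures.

1810 km²

For Mercator, h = k = sec φ (a conformal cylindrical projection has a single point scale, 1/cos φ).
Areal scale = k² = sec²φ = 1/cos²(74.1°) = 1/0.2740² = 13.32.
True area = apparent / (areal scale) = 24100 / 13.32 ≈ 1810 km².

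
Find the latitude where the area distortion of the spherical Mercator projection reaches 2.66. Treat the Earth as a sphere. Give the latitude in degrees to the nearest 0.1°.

Mercator areal scale is sec²φ.
sec²φ = 2.66  ⇒  cos²φ = 0.3759  ⇒  cos φ = 0.6131.
φ = arccos(0.6131) ≈ 52.2°.

52.2°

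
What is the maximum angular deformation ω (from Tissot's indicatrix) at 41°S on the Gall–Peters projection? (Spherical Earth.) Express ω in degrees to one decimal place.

Gall–Peters is a cylindrical equal-area projection with standard parallels at ±45°. A cylindrical equal-area projection with standard parallel φ₀ has meridian scale h = cos φ / cos φ₀ and parallel scale k = cos φ₀ / cos φ (so areas are preserved, h·k = 1).
At 41°: h = 1.067, k = 0.9369; principal scales a = 1.067, b = 0.9369.
sin(ω/2) = (a − b)/(a + b) = 0.1304/2.004 = 0.06506, so ω = 2 arcsin(0.06506) ≈ 7.5°.

7.5°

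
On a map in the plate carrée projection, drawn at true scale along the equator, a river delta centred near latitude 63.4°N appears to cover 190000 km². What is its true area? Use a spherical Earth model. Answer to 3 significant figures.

In the plate carrée (x = Rλ, y = Rφ), meridians are true-scale (h = 1) and parallels are stretched by k = sec φ.
Areal scale = h·k = 1 × sec φ; at 63.4°, h = 1.000, k = 2.233, so h·k = 2.233.
True area = apparent / (areal scale) = 190000 / 2.233 ≈ 85100 km².

85100 km²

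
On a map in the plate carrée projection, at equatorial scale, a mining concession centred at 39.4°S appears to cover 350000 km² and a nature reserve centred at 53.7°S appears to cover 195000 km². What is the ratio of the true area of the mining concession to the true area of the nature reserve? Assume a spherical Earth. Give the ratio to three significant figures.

On the plate carrée, areal scale = h·k = 1 × sec φ, so true area = apparent × cos φ.
True area of mining concession: 350000 × cos(39.4°) = 350000 × 0.7727 = 270500 km².
True area of nature reserve: 195000 × cos(53.7°) = 195000 × 0.5920 = 115400 km².
Ratio = 270500 / 115400 ≈ 2.34.

2.34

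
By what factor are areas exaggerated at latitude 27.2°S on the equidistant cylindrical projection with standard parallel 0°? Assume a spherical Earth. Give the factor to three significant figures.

1.12

In the plate carrée (x = Rλ, y = Rφ), meridians are true-scale (h = 1) and parallels are stretched by k = sec φ.
Areal scale = h·k = 1 × sec φ; at 27.2°, h = 1.000, k = 1.124, so h·k = 1.124.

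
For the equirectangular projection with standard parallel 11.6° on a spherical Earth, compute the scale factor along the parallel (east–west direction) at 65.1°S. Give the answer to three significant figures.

In the equirectangular projection with standard parallel φ₀ = 11.6° (x = Rλ cos φ₀, y = Rφ), meridians are true-scale (h = 1) and the parallel scale is k = cos φ₀ / cos φ.
k = cos 11.6° / cos 65.1° = 0.9796/0.4210 = 2.327.

2.33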